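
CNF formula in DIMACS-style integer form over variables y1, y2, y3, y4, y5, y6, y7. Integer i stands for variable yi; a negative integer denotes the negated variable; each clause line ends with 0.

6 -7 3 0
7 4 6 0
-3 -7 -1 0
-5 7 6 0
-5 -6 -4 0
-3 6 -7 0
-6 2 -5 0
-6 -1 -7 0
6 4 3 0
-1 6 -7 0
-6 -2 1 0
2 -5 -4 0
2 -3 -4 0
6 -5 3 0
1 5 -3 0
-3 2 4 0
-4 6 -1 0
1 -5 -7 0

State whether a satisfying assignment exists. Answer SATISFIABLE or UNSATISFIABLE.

SATISFIABLE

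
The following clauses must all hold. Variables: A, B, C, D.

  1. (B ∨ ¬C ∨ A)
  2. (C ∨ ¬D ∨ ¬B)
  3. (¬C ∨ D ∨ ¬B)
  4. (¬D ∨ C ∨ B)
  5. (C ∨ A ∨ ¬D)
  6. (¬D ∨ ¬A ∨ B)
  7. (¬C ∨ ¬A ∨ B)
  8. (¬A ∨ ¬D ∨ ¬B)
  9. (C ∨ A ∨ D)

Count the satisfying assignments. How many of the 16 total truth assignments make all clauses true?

Satisfying assignments:
  A=F B=T C=T D=T
  A=T B=F C=F D=F
  A=T B=T C=F D=F
That's 3 in total.

3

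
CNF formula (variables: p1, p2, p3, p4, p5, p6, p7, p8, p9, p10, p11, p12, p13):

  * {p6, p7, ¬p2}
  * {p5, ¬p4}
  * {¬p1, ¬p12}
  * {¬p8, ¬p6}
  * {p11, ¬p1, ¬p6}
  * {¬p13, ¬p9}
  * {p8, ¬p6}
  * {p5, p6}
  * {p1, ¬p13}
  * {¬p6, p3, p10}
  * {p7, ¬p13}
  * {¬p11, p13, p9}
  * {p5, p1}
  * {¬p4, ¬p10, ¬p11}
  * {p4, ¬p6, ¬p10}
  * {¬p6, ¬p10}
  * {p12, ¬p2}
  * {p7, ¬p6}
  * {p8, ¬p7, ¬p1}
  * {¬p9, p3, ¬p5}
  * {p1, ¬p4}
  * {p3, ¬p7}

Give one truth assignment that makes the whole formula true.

p2 occurs only negated in the remaining clauses — set p2 = False.
p3 occurs only positively in the remaining clauses — set p3 = True.
Try p1 = False.
  then p13 is forced to False.
  then p5 is forced to True.
  then p4 is forced to False.
Try p6 = False.
Branch on p9: take p9 = True.
p7, p8, p10, p11, p12 are now unconstrained; take p7 = True, p8 = False, p10 = False, p11 = False, p12 = False.

p1=F, p2=F, p3=T, p4=F, p5=T, p6=F, p7=T, p8=F, p9=T, p10=F, p11=F, p12=F, p13=F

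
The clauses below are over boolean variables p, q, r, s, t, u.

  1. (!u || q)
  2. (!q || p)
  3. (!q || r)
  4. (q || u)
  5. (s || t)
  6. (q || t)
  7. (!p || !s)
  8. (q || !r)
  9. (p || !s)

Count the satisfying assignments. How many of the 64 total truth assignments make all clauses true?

2

Satisfying assignments:
  p=T q=T r=T s=F t=T u=F
  p=T q=T r=T s=F t=T u=T
Count: 2.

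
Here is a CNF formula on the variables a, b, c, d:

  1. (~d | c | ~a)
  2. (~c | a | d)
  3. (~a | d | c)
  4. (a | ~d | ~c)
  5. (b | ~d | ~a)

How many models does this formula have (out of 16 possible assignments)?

The models are:
  a=F b=F c=F d=F
  a=F b=F c=F d=T
  a=F b=T c=F d=F
  a=F b=T c=F d=T
  a=T b=F c=T d=F
  a=T b=T c=T d=F
  a=T b=T c=T d=T
That's 7 in total.

7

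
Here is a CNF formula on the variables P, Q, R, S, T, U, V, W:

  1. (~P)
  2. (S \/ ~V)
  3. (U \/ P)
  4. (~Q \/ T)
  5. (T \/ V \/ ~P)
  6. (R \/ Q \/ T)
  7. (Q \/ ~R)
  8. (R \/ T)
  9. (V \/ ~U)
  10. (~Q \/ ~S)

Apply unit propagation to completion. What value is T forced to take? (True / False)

True

(~P) is a unit clause: P = False.
(U \/ P): since P = False, the clause reduces to (U). U = True.
(~U \/ V): since U = True, the clause reduces to (V). V = True.
(S \/ ~V) with V = True leaves only S, so S = True.
From (~S \/ ~Q) and S = True: Q = False.
(~R \/ Q): since Q = False, the clause reduces to (~R). R = False.
(Q \/ T \/ R) with Q = False, R = False leaves only T, so T = True.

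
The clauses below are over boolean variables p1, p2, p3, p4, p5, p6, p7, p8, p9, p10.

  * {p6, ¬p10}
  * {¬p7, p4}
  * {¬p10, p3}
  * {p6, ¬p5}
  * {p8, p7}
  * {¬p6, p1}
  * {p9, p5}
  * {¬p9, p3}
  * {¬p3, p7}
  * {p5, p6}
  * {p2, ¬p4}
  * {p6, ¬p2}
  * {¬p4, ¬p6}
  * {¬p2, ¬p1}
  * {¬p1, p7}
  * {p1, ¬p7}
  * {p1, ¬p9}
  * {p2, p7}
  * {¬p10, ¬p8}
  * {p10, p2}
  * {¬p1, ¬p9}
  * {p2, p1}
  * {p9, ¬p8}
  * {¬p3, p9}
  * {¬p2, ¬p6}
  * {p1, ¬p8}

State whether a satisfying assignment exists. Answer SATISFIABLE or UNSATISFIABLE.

p1 = True:
  propagation gives p2=False, p4=False, p7=False; an empty clause results — contradiction.
p1 = False:
  propagation gives p6=False, p10=False, p5=False; an empty clause results — contradiction.
Every branch closes, so no satisfying assignment exists.

UNSATISFIABLE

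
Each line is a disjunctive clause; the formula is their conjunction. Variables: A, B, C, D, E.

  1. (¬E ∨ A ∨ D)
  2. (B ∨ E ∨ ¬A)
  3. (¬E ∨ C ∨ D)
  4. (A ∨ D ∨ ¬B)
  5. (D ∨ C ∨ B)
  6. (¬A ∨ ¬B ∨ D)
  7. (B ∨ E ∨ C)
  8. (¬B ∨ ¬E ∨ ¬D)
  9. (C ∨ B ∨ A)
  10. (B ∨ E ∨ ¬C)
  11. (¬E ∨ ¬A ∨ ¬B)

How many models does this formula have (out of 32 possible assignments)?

The models are:
  A=F B=F C=T D=T E=T
  A=F B=T C=F D=T E=F
  A=F B=T C=T D=T E=F
  A=T B=F C=F D=T E=T
  A=T B=F C=T D=F E=T
  A=T B=F C=T D=T E=T
  A=T B=T C=F D=T E=F
  A=T B=T C=T D=T E=F
Count: 8.

8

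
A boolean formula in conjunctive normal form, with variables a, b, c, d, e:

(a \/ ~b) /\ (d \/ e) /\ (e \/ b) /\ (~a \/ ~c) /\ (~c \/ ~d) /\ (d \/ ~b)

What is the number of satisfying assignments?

Satisfying assignments:
  a=0 b=0 c=0 d=0 e=1
  a=0 b=0 c=0 d=1 e=1
  a=0 b=0 c=1 d=0 e=1
  a=1 b=0 c=0 d=0 e=1
  a=1 b=0 c=0 d=1 e=1
  a=1 b=1 c=0 d=1 e=0
  a=1 b=1 c=0 d=1 e=1
Count: 7.

7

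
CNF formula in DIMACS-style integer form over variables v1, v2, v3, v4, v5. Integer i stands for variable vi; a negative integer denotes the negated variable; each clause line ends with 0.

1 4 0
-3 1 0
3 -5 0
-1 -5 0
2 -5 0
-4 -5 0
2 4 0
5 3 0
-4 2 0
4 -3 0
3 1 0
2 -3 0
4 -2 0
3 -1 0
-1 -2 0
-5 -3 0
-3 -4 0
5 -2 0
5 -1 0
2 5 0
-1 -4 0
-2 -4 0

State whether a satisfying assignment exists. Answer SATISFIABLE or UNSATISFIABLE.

UNSATISFIABLE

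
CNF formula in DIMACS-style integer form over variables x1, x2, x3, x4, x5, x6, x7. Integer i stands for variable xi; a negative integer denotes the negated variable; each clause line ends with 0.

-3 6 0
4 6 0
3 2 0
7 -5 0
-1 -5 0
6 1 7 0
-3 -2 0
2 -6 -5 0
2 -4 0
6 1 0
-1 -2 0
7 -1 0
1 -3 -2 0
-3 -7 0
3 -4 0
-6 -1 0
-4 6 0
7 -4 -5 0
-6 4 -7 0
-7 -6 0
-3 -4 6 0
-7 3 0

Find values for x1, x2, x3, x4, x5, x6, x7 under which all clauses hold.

x1=False, x2=True, x3=False, x4=False, x5=False, x6=True, x7=False

Pure literal: x5 appears only negated; assign x5 = False.
Try x1 = False.
  then x6 is forced to True.
  then x7 is forced to False.
Branch on x2: take x2 = True.
  then x3 is forced to False.
  then x4 is forced to False.
Check each clause:
  1. {x6, ¬x3} — ¬x3 is true.
  2. {x4, x6} — x6 is true.
  3. {x2, x3} — x2 is true.
  4. {¬x5, x7} — ¬x5 is true.
  5. {¬x1, ¬x5} — ¬x5 is true.
  6. {x7, x1, x6} — x6 is true.
  7. {¬x2, ¬x3} — ¬x3 is true.
  8. {¬x5, ¬x6, x2} — x2 is true.
  9. {x2, ¬x4} — x2 is true.
  10. {x6, x1} — x6 is true.
  11. {¬x1, ¬x2} — ¬x1 is true.
  12. {x7, ¬x1} — ¬x1 is true.
  13. {¬x3, x1, ¬x2} — ¬x3 is true.
  14. {¬x7, ¬x3} — ¬x7 is true.
  15. {¬x4, x3} — ¬x4 is true.
  16. {¬x1, ¬x6} — ¬x1 is true.
  17. {x6, ¬x4} — ¬x4 is true.
  18. {x7, ¬x5, ¬x4} — ¬x5 is true.
  19. {¬x6, x4, ¬x7} — ¬x7 is true.
  20. {¬x7, ¬x6} — ¬x7 is true.
  21. {¬x3, ¬x4, x6} — ¬x4 is true.
  22. {x3, ¬x7} — ¬x7 is true.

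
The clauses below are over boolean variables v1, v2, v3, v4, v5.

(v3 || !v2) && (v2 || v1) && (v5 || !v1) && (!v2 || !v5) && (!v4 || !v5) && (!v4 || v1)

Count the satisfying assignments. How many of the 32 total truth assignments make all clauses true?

Satisfying assignments:
  v1=F v2=T v3=T v4=F v5=F
  v1=T v2=F v3=F v4=F v5=T
  v1=T v2=F v3=T v4=F v5=T
Count: 3.

3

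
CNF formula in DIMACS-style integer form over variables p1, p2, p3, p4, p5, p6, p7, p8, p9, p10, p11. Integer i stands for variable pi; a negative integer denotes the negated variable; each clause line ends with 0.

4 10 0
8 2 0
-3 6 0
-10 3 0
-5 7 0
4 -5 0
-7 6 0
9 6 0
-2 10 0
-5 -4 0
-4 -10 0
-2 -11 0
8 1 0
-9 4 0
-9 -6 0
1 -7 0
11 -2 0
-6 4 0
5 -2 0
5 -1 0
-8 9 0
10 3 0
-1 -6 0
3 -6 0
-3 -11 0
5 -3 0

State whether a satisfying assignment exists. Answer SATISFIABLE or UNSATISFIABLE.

UNSATISFIABLE

p6 = True:
  propagation gives p9=False, p4=True, p5=False, p10=False; an empty clause results — contradiction.
p6 = False:
  propagation gives p3=False, p10=False; an empty clause results — contradiction.
Every branch closes, so no satisfying assignment exists.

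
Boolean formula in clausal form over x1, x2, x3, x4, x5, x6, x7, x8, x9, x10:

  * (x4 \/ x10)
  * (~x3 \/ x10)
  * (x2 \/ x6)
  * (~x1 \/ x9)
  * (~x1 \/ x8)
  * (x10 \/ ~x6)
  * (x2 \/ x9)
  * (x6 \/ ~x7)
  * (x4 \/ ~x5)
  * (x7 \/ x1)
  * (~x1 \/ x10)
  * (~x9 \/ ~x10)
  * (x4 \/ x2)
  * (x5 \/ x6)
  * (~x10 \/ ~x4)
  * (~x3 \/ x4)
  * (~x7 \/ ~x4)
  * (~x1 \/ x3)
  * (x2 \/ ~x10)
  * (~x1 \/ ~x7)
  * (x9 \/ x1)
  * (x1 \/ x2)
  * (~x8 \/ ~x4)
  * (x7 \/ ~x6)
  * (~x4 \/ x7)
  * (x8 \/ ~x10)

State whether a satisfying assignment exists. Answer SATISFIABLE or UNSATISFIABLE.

x1 = True:
  propagation gives x9=True, x8=True, x10=True; an empty clause results — contradiction.
x1 = False:
  propagation gives x7=True, x6=True, x10=True, x9=False; an empty clause results — contradiction.
Every branch closes, so no satisfying assignment exists.

UNSATISFIABLE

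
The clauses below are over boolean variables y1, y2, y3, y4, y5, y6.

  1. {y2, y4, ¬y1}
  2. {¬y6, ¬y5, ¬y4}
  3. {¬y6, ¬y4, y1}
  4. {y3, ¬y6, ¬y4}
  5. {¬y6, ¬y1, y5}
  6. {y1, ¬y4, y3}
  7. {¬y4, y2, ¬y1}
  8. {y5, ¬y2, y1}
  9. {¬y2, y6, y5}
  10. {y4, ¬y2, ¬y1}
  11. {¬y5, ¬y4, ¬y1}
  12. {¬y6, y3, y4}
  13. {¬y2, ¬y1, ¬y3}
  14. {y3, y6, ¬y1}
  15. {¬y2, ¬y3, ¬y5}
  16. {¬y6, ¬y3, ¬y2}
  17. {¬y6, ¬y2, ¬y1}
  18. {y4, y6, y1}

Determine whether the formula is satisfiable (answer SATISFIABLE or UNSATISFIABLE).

Set y1 = False and propagate.
Branch on y2: take y2 = False.
Try y3 = True.
For the remaining variables, y4 = True, y5 = False, y6 = False works.
Every clause has at least one true literal under this assignment.
So y1=F  y2=F  y3=T  y4=T  y5=F  y6=F is a satisfying assignment.

SATISFIABLE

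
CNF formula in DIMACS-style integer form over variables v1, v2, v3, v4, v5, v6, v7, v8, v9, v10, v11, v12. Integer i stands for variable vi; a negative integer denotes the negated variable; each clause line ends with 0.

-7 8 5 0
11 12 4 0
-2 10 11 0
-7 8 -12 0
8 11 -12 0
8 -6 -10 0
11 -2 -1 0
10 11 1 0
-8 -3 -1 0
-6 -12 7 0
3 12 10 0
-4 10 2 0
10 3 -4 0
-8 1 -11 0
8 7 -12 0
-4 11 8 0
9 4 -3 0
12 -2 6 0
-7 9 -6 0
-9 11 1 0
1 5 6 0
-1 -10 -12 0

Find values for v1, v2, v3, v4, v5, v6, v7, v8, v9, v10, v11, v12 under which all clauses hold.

v1=False, v2=False, v3=True, v4=True, v5=True, v6=False, v7=False, v8=False, v9=True, v10=True, v11=True, v12=False

Check each clause:
  1. (v5 | ~v7 | v8) — ~v7 is true.
  2. (v12 | v11 | v4) — v11 is true.
  3. (~v2 | v10 | v11) — v10 is true.
  4. (~v12 | ~v7 | v8) — ~v7 is true.
  5. (v11 | v8 | ~v12) — v11 is true.
  6. (v8 | ~v6 | ~v10) — ~v6 is true.
  7. (~v2 | v11 | ~v1) — v11 is true.
  8. (v1 | v11 | v10) — v10 is true.
  9. (~v8 | ~v1 | ~v3) — ~v8 is true.
  10. (~v6 | v7 | ~v12) — ~v6 is true.
  11. (v10 | v12 | v3) — v10 is true.
  12. (v2 | ~v4 | v10) — v10 is true.
  13. (v10 | ~v4 | v3) — v10 is true.
  14. (v1 | ~v11 | ~v8) — ~v8 is true.
  15. (v7 | v8 | ~v12) — ~v12 is true.
  16. (v8 | v11 | ~v4) — v11 is true.
  17. (~v3 | v4 | v9) — v9 is true.
  18. (v6 | ~v2 | v12) — ~v2 is true.
  19. (~v6 | v9 | ~v7) — v9 is true.
  20. (v11 | ~v9 | v1) — v11 is true.
  21. (v1 | v5 | v6) — v5 is true.
  22. (~v10 | ~v1 | ~v12) — ~v12 is true.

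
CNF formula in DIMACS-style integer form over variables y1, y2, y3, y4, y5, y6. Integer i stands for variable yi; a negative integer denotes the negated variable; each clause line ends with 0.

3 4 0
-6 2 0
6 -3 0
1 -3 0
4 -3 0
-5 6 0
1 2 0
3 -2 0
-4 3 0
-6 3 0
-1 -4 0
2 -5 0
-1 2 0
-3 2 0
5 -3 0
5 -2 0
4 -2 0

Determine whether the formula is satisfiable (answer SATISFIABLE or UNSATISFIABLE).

UNSATISFIABLE

y3 = True:
  propagation gives y6=True, y2=True, y1=True, y4=True; an empty clause results — contradiction.
y3 = False:
  propagation gives y4=True; an empty clause results — contradiction.
Every branch closes, so no satisfying assignment exists.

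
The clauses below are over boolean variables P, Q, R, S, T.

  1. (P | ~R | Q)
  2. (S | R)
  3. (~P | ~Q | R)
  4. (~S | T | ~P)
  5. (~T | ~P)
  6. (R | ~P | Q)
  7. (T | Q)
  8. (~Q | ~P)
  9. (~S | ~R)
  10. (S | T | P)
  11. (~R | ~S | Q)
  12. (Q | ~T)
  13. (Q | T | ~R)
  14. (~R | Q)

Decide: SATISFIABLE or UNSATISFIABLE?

Try P = False.
Try Q = True.
Branch on R: take R = True.
  then S is forced to False.
  then T is forced to True.
Every clause has at least one true literal under this assignment.
So P=False  Q=True  R=True  S=False  T=True is a satisfying assignment.

SATISFIABLE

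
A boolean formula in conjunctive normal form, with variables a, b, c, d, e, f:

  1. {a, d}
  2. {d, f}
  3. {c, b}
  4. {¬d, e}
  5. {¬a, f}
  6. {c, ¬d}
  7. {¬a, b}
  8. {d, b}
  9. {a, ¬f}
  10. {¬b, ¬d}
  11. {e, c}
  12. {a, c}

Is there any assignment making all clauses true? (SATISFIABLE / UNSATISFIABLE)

SATISFIABLE

Pure literal: c appears only positively; assign c = True.
Set a = True and propagate.
  then f is forced to True.
  then b is forced to True.
  then d is forced to False.
e is now unconstrained; take e = False.
So a=T, b=T, c=T, d=F, e=F, f=T is a satisfying assignment.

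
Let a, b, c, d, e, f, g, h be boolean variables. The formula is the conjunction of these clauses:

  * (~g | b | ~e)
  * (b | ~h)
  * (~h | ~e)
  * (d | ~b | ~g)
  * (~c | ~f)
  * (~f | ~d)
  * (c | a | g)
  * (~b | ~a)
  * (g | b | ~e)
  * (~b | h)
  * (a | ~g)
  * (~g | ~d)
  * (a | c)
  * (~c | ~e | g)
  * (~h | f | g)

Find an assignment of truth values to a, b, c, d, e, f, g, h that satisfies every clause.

a=True, b=False, c=True, d=False, e=False, f=False, g=False, h=False

Check each clause:
  1. (~g | ~e | b) — ~g is true.
  2. (b | ~h) — ~h is true.
  3. (~e | ~h) — ~h is true.
  4. (d | ~b | ~g) — ~g is true.
  5. (~f | ~c) — ~f is true.
  6. (~f | ~d) — ~f is true.
  7. (c | g | a) — a is true.
  8. (~a | ~b) — ~b is true.
  9. (~e | g | b) — ~e is true.
  10. (h | ~b) — ~b is true.
  11. (~g | a) — a is true.
  12. (~g | ~d) — ~g is true.
  13. (c | a) — a is true.
  14. (g | ~e | ~c) — ~e is true.
  15. (g | f | ~h) — ~h is true.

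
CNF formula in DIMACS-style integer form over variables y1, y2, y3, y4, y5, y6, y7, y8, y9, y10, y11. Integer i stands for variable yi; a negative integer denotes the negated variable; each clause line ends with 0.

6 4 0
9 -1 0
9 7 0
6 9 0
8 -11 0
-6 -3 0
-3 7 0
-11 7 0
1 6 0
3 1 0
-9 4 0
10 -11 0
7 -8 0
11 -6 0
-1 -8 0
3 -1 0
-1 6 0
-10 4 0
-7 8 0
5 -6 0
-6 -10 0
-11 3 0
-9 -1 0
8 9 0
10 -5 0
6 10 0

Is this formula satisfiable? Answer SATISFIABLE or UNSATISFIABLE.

UNSATISFIABLE

y6 = True:
  propagation gives y3=False, y1=True; an empty clause results — contradiction.
y6 = False:
  propagation gives y4=True, y9=True, y1=True; an empty clause results — contradiction.
Every branch closes, so no satisfying assignment exists.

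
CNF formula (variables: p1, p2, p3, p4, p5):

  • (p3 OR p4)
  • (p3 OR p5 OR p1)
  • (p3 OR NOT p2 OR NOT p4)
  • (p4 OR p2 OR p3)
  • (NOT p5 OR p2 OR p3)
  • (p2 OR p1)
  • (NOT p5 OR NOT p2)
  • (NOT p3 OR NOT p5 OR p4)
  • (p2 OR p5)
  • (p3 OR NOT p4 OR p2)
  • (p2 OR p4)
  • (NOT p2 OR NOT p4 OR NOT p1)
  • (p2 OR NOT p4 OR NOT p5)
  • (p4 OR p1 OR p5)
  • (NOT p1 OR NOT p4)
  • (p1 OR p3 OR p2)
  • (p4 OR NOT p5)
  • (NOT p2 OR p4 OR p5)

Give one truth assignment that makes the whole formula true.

Try p1 = False.
  then p2 is forced to True.
  then p5 is forced to False.
  then p3 is forced to True.
  then p4 is forced to True.

p1 = F, p2 = T, p3 = T, p4 = T, p5 = F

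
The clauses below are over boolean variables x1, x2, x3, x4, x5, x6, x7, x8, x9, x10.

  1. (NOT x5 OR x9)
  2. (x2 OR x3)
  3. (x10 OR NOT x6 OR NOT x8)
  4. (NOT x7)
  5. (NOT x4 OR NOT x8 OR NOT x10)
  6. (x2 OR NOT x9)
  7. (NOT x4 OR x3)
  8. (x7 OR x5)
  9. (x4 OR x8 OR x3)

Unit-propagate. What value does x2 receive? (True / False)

True

(NOT x7) is a unit clause: x7 = False.
(x5 OR x7): since x7 = False, the clause reduces to (x5). x5 = True.
(x9 OR NOT x5): since x5 = True, the clause reduces to (x9). x9 = True.
From (NOT x9 OR x2) and x9 = True: x2 = True.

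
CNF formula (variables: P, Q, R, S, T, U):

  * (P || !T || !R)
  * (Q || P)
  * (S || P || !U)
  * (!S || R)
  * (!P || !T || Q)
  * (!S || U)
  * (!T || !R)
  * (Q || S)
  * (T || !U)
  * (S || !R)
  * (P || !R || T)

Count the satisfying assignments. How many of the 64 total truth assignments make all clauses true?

5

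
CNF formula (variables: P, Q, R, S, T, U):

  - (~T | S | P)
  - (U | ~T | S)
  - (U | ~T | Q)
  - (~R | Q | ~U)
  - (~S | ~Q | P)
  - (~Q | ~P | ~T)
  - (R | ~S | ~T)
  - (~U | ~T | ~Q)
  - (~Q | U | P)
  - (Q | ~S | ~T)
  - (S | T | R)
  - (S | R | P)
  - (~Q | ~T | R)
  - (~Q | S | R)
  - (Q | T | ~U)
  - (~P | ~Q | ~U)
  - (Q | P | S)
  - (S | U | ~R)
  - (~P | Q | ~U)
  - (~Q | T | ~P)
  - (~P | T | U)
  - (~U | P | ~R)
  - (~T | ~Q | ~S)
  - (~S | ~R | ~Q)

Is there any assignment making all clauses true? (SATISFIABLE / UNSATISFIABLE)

SATISFIABLE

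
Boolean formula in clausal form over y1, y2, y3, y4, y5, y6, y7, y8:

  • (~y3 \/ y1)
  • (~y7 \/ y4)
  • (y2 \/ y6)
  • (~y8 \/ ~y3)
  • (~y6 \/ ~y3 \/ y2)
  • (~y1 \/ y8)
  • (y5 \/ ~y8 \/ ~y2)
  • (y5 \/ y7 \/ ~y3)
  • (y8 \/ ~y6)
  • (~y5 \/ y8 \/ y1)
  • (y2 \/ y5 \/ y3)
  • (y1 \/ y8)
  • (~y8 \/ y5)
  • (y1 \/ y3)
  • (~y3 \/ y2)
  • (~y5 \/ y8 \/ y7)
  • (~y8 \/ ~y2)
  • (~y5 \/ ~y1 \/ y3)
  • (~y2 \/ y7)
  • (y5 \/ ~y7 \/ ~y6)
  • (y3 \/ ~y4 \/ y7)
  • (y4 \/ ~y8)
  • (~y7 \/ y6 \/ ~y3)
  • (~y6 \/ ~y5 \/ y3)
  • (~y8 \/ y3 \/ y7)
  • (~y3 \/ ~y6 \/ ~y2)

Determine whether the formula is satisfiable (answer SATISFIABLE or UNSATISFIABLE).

UNSATISFIABLE

y3 = True:
  propagation gives y1=True, y8=False; an empty clause results — contradiction.
y3 = False:
  propagation gives y1=True, y8=True, y5=True; an empty clause results — contradiction.
Every branch closes, so no satisfying assignment exists.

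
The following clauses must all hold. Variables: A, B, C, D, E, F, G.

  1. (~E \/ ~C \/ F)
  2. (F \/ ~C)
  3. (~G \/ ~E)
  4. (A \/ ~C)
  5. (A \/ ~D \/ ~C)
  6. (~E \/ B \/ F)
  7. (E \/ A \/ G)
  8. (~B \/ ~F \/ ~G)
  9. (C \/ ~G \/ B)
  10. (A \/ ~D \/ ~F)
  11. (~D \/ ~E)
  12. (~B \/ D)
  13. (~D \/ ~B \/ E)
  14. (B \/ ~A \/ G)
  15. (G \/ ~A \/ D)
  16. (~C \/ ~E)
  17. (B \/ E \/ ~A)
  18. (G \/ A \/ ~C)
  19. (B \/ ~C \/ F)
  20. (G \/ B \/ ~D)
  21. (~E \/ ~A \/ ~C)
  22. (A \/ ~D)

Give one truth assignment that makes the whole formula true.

Set A = False and propagate.
  then C is forced to False.
  then D is forced to False.
  then B is forced to False.
  then G is forced to False.
  then E is forced to True.
  then F is forced to True.

A=0, B=0, C=0, D=0, E=1, F=1, G=0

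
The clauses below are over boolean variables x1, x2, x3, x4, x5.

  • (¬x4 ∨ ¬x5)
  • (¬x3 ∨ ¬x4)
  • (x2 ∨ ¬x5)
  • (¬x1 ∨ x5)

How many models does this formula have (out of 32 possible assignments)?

Split on x5, then x4.
  x5=1, x4=1: a clause becomes empty — 0.
  x5=1, x4=0: remaining (x1,x2,x3) ∈ {(0,1,0); (0,1,1); (1,1,0); (1,1,1)} — 4.
  x5=0, x4=1: remaining (x1,x2,x3) ∈ {(0,0,0); (0,1,0)} — 2.
  x5=0, x4=0: remaining (x1,x2,x3) ∈ {(0,0,0); (0,0,1); (0,1,0); (0,1,1)} — 4.
Total: 0 + 4 + 2 + 4 = 10.

10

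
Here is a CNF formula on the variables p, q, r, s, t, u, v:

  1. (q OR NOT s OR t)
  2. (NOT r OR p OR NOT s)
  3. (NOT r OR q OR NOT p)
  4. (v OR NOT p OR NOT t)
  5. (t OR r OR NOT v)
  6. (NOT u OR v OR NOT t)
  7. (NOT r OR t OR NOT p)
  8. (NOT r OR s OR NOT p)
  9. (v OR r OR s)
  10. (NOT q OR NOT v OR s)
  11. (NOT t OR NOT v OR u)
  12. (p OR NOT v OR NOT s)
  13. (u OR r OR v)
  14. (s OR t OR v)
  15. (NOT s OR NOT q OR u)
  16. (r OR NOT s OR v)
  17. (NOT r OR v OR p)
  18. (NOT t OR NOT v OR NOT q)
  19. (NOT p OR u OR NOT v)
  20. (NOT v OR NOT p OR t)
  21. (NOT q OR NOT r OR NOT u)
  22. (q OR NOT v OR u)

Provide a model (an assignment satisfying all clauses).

Set p = False and propagate.
Set q = False and propagate.
Branch on r: take r = False.
The remaining clauses are satisfied by s = False, t = True, u = True, v = True.

p=False, q=False, r=False, s=False, t=True, u=True, v=True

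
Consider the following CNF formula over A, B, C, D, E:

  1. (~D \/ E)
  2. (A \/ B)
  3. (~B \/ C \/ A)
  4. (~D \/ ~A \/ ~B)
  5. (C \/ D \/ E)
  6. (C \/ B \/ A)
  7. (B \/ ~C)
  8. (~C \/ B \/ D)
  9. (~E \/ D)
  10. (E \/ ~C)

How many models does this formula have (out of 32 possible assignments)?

The models are:
  A=0 B=1 C=1 D=1 E=1
  A=1 B=0 C=0 D=1 E=1
That's 2 in total.

2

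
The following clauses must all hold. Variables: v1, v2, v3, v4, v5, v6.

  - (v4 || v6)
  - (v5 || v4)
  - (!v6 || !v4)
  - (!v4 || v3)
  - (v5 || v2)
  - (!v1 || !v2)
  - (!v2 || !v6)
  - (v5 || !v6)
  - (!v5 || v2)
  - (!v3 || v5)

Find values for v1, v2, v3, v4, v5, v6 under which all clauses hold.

v1=False  v2=True  v3=True  v4=True  v5=True  v6=False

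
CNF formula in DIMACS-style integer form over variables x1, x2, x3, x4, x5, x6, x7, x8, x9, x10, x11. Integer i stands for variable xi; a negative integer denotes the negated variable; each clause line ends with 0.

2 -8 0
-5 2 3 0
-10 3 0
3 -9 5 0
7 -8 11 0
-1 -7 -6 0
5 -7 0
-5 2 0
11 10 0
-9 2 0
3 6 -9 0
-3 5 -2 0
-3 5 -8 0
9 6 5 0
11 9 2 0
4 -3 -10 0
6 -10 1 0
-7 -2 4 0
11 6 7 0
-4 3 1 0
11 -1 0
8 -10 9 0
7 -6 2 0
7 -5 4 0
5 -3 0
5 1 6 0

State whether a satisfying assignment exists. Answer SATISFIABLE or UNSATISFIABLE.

SATISFIABLE

x11 occurs only positively in the remaining clauses — set x11 = True.
Try x1 = True.
Set x2 = True and propagate.
Try x3 = False.
  then x10 is forced to False.
For the remaining variables, x4 = True, x5 = True, x6 = True, x7 = False, x8 = False, x9 = False works.
Every clause has at least one true literal under this assignment.
So x1 = True, x2 = True, x3 = False, x4 = True, x5 = True, x6 = True, x7 = False, x8 = False, x9 = False, x10 = False, x11 = True is a satisfying assignment.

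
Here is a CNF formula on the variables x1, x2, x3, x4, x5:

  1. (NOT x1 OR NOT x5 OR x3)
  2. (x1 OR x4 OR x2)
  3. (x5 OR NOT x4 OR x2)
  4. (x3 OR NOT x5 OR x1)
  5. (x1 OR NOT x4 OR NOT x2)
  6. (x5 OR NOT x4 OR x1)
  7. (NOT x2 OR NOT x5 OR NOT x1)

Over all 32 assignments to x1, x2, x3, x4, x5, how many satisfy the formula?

12

Split on x1, then x5.
  x1=1, x5=1: remaining (x2,x3,x4) ∈ {(0,1,0); (0,1,1)} — 2.
  x1=1, x5=0: x3 free; 3 ways for (x2,x4) × 2^1 = 6.
  x1=0, x5=1: remaining (x2,x3,x4) ∈ {(0,1,1); (1,1,0)} — 2.
  x1=0, x5=0: remaining (x2,x3,x4) ∈ {(1,0,0); (1,1,0)} — 2.
Total: 2 + 6 + 2 + 2 = 12.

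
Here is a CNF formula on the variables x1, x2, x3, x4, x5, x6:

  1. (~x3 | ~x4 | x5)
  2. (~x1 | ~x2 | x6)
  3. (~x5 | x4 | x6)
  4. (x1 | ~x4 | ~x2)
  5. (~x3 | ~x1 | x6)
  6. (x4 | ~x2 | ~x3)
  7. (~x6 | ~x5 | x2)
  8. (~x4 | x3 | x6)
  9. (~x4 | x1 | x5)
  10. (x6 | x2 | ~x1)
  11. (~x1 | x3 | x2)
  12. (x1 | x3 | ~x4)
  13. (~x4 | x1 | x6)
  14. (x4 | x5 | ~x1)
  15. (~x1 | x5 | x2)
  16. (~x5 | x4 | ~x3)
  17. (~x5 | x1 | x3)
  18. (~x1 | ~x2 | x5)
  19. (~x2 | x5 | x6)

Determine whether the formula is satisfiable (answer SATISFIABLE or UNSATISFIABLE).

SATISFIABLE

Try x1 = True.
Set x2 = True and propagate.
  then x6 is forced to True.
  then x5 is forced to True.
The remaining clauses are satisfied by x3 = True, x4 = True.
Every clause has at least one true literal under this assignment.
So x1 = T, x2 = T, x3 = T, x4 = T, x5 = T, x6 = T is a satisfying assignment.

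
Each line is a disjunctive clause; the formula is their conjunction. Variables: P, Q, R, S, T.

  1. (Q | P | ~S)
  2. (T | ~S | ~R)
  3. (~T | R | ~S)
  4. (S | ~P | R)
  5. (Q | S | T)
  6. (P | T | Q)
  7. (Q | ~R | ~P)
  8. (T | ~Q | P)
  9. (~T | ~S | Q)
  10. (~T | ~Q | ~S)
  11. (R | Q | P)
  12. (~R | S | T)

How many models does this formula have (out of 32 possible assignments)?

The models are:
  P=0 Q=0 R=1 S=0 T=1
  P=0 Q=1 R=0 S=0 T=1
  P=0 Q=1 R=1 S=0 T=1
  P=1 Q=0 R=0 S=1 T=0
  P=1 Q=1 R=0 S=1 T=0
  P=1 Q=1 R=1 S=0 T=1
Count: 6.

6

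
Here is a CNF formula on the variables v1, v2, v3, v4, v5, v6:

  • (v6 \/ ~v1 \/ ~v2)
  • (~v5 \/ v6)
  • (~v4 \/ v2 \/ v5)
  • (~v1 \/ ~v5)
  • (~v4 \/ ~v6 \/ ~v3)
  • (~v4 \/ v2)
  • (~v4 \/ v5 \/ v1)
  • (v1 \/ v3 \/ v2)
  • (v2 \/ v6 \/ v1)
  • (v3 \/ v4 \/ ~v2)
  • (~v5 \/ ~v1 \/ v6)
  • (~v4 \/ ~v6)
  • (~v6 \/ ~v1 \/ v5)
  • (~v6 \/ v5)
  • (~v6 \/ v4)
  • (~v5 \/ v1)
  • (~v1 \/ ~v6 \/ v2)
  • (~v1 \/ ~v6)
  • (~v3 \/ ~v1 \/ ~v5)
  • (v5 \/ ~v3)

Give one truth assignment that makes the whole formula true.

v1=1  v2=0  v3=0  v4=0  v5=0  v6=0

Check each clause:
  1. (~v2 \/ ~v1 \/ v6) — ~v2 is true.
  2. (~v5 \/ v6) — ~v5 is true.
  3. (v5 \/ ~v4 \/ v2) — ~v4 is true.
  4. (~v5 \/ ~v1) — ~v5 is true.
  5. (~v3 \/ ~v6 \/ ~v4) — ~v6 is true.
  6. (~v4 \/ v2) — ~v4 is true.
  7. (v5 \/ v1 \/ ~v4) — v1 is true.
  8. (v3 \/ v2 \/ v1) — v1 is true.
  9. (v2 \/ v6 \/ v1) — v1 is true.
  10. (v4 \/ ~v2 \/ v3) — ~v2 is true.
  11. (~v5 \/ v6 \/ ~v1) — ~v5 is true.
  12. (~v4 \/ ~v6) — ~v6 is true.
  13. (v5 \/ ~v1 \/ ~v6) — ~v6 is true.
  14. (v5 \/ ~v6) — ~v6 is true.
  15. (~v6 \/ v4) — ~v6 is true.
  16. (~v5 \/ v1) — v1 is true.
  17. (~v6 \/ ~v1 \/ v2) — ~v6 is true.
  18. (~v6 \/ ~v1) — ~v6 is true.
  19. (~v1 \/ ~v3 \/ ~v5) — ~v5 is true.
  20. (~v3 \/ v5) — ~v3 is true.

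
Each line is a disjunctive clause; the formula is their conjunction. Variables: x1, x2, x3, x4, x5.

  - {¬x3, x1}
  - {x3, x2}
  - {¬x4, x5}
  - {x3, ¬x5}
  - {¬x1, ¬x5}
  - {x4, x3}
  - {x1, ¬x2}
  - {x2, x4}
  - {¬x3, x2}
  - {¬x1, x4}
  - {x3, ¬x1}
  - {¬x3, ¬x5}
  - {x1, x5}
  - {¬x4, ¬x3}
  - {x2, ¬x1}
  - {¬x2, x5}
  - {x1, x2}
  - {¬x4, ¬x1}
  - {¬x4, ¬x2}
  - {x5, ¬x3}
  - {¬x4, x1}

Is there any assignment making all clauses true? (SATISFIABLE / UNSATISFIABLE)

UNSATISFIABLE

x1 = True:
  propagation gives x5=False, x4=False; an empty clause results — contradiction.
x1 = False:
  propagation gives x3=False, x2=True; an empty clause results — contradiction.
Every branch closes, so no satisfying assignment exists.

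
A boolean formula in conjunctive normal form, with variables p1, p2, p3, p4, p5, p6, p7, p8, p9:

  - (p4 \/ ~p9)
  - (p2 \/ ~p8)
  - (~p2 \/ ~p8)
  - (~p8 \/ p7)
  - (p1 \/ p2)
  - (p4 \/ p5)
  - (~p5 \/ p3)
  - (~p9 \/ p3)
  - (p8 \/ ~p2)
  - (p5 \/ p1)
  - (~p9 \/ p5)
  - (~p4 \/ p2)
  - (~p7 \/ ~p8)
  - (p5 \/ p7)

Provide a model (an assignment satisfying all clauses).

p1=True, p2=False, p3=True, p4=False, p5=True, p6=True, p7=False, p8=False, p9=False

Check each clause:
  1. (p4 \/ ~p9) — ~p9 is true.
  2. (~p8 \/ p2) — ~p8 is true.
  3. (~p2 \/ ~p8) — ~p8 is true.
  4. (~p8 \/ p7) — ~p8 is true.
  5. (p1 \/ p2) — p1 is true.
  6. (p4 \/ p5) — p5 is true.
  7. (~p5 \/ p3) — p3 is true.
  8. (p3 \/ ~p9) — p3 is true.
  9. (~p2 \/ p8) — ~p2 is true.
  10. (p1 \/ p5) — p1 is true.
  11. (p5 \/ ~p9) — p5 is true.
  12. (~p4 \/ p2) — ~p4 is true.
  13. (~p7 \/ ~p8) — ~p8 is true.
  14. (p5 \/ p7) — p5 is true.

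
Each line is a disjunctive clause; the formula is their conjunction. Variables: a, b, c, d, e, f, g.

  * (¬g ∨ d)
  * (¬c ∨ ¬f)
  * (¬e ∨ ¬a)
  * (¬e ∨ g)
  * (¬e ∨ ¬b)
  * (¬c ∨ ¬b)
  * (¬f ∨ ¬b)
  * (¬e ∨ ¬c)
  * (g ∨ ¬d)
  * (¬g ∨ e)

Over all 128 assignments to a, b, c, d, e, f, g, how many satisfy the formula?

10

Case analysis on e and g:
  e=T, g=T: remaining (a,b,c,d,f) ∈ {(F,F,F,T,F); (F,F,F,T,T)} — 2.
  e=T, g=F: a clause becomes empty — 0.
  e=F, g=T: a clause becomes empty — 0.
  e=F, g=F: a free; 4 ways for (b,c,d,f) × 2^1 = 8.
Total: 2 + 0 + 0 + 8 = 10.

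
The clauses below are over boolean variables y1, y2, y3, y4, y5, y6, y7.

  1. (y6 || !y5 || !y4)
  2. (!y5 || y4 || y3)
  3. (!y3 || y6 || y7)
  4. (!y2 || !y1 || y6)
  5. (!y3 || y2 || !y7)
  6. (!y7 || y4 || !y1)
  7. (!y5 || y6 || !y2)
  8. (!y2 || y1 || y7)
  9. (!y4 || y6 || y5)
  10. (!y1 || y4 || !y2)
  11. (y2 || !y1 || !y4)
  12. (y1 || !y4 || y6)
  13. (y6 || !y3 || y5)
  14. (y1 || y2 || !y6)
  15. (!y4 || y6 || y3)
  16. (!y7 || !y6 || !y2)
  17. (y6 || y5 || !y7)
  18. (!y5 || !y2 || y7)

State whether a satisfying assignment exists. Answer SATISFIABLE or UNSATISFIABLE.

Set y1 = True and propagate.
Set y2 = False and propagate.
  then y4 is forced to False.
  then y7 is forced to False.
For the remaining variables, y3 = False, y5 = False, y6 = False works.
Every clause has at least one true literal under this assignment.
So y1=T, y2=F, y3=F, y4=F, y5=F, y6=F, y7=F is a satisfying assignment.

SATISFIABLE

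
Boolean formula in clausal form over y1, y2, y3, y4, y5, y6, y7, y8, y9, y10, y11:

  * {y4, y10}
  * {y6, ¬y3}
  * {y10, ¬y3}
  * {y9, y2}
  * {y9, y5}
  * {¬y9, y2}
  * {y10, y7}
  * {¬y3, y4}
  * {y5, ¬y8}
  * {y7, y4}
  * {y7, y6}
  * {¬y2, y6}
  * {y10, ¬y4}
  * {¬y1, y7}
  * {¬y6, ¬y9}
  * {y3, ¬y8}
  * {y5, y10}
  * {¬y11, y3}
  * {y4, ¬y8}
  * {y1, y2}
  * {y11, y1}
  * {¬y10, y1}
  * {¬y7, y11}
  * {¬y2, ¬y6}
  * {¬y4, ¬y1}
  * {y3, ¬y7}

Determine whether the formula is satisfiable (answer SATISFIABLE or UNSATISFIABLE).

y3 = True:
  propagation gives y6=True, y10=True, y4=True, y9=False; an empty clause results — contradiction.
y3 = False:
  propagation gives y8=False, y11=False, y1=True, y7=True; an empty clause results — contradiction.
Every branch closes, so no satisfying assignment exists.

UNSATISFIABLE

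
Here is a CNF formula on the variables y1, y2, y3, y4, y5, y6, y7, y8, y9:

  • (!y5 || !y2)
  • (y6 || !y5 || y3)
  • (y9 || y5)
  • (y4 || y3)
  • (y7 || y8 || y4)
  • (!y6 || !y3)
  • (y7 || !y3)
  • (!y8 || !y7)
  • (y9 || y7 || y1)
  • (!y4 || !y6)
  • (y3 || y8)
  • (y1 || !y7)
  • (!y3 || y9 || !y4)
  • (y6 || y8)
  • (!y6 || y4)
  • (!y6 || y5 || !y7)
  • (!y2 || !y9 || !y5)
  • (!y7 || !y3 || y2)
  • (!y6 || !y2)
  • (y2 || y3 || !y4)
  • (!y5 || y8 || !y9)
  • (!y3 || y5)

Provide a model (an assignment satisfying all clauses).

y1=T, y2=T, y3=F, y4=T, y5=F, y6=F, y7=F, y8=T, y9=T

y1 occurs only positively in the remaining clauses — set y1 = True.
Try y2 = True.
  then y5 is forced to False.
  then y9 is forced to True.
  then y6 is forced to False.
  then y8 is forced to True.
  then y7 is forced to False.
  then y3 is forced to False.
  then y4 is forced to True.
Every clause has at least one true literal under this assignment.
Check each clause:
  1. (!y2 || !y5) — !y5 is true.
  2. (y3 || !y5 || y6) — !y5 is true.
  3. (y5 || y9) — y9 is true.
  4. (y4 || y3) — y4 is true.
  5. (y8 || y7 || y4) — y8 is true.
  6. (!y3 || !y6) — !y6 is true.
  7. (!y3 || y7) — !y3 is true.
  8. (!y8 || !y7) — !y7 is true.
  9. (y1 || y7 || y9) — y9 is true.
  10. (!y4 || !y6) — !y6 is true.
  11. (y8 || y3) — y8 is true.
  12. (!y7 || y1) — !y7 is true.
  13. (!y4 || !y3 || y9) — y9 is true.
  14. (y8 || y6) — y8 is true.
  15. (!y6 || y4) — !y6 is true.
  16. (!y6 || y5 || !y7) — !y7 is true.
  17. (!y5 || !y9 || !y2) — !y5 is true.
  18. (y2 || !y3 || !y7) — !y7 is true.
  19. (!y2 || !y6) — !y6 is true.
  20. (y3 || y2 || !y4) — y2 is true.
  21. (!y9 || y8 || !y5) — y8 is true.
  22. (y5 || !y3) — !y3 is true.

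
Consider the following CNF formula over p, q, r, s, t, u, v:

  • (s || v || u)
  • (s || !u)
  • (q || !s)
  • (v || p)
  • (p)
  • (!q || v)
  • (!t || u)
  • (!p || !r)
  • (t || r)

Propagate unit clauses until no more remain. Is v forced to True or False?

Unit clause (p) sets p = True.
In (!r || !p), !p is now false; !r must hold, so r = False.
(r || t) with r = False leaves only t, so t = True.
(u || !t): since t = True, the clause reduces to (u). u = True.
From (!u || s) and u = True: s = True.
From (q || !s) and s = True: q = True.
(!q || v) with q = True leaves only v, so v = True.

True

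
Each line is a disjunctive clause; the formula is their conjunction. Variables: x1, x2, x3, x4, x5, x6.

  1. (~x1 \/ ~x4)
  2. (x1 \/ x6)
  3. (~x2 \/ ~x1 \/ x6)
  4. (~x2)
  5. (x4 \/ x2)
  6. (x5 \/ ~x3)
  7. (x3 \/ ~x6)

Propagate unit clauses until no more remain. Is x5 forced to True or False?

(~x2) is a unit clause: x2 = False.
(x4 \/ x2): since x2 = False, the clause reduces to (x4). x4 = True.
(~x4 \/ ~x1): since x4 = True, the clause reduces to (~x1). x1 = False.
From (x6 \/ x1) and x1 = False: x6 = True.
(x3 \/ ~x6): since x6 = True, the clause reduces to (x3). x3 = True.
In (x5 \/ ~x3), ~x3 is now false; x5 must hold, so x5 = True.

True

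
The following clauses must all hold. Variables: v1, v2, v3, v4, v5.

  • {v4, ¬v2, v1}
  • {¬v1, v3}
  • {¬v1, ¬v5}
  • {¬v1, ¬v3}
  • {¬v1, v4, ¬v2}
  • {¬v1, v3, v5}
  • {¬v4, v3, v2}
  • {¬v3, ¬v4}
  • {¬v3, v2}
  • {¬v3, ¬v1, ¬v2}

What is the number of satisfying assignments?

4

Satisfying assignments:
  v1=0 v2=0 v3=0 v4=0 v5=0
  v1=0 v2=0 v3=0 v4=0 v5=1
  v1=0 v2=1 v3=0 v4=1 v5=0
  v1=0 v2=1 v3=0 v4=1 v5=1
That's 4 in total.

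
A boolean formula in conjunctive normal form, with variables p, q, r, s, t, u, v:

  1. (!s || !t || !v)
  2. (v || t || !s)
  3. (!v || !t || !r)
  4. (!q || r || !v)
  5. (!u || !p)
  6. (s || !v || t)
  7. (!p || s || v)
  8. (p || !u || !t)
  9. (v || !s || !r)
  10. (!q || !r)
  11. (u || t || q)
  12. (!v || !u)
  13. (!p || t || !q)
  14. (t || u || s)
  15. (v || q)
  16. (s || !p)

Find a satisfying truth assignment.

p=0  q=0  r=0  s=0  t=1  u=0  v=1

Check each clause:
  1. (!v || !s || !t) — !s is true.
  2. (v || t || !s) — !s is true.
  3. (!t || !v || !r) — !r is true.
  4. (!q || r || !v) — !q is true.
  5. (!p || !u) — !u is true.
  6. (t || s || !v) — t is true.
  7. (!p || v || s) — !p is true.
  8. (!u || !t || p) — !u is true.
  9. (!s || !r || v) — !s is true.
  10. (!r || !q) — !r is true.
  11. (t || u || q) — t is true.
  12. (!v || !u) — !u is true.
  13. (t || !p || !q) — t is true.
  14. (t || s || u) — t is true.
  15. (v || q) — v is true.
  16. (!p || s) — !p is true.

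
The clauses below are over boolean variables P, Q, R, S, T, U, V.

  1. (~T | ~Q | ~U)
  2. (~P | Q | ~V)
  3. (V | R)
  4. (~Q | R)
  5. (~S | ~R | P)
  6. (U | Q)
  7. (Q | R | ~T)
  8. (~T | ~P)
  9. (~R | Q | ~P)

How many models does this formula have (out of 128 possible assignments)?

Split on Q, then R.
  Q=T, R=T: V free; 7 ways for (P,S,T,U) × 2^1 = 14.
  Q=T, R=F: a clause becomes empty — 0.
  Q=F, R=T: remaining (P,S,T,U,V) ∈ {(F,F,F,T,F); (F,F,F,T,T); (F,F,T,T,F); (F,F,T,T,T)} — 4.
  Q=F, R=F: remaining (P,S,T,U,V) ∈ {(F,F,F,T,T); (F,T,F,T,T)} — 2.
Total: 14 + 0 + 4 + 2 = 20.

20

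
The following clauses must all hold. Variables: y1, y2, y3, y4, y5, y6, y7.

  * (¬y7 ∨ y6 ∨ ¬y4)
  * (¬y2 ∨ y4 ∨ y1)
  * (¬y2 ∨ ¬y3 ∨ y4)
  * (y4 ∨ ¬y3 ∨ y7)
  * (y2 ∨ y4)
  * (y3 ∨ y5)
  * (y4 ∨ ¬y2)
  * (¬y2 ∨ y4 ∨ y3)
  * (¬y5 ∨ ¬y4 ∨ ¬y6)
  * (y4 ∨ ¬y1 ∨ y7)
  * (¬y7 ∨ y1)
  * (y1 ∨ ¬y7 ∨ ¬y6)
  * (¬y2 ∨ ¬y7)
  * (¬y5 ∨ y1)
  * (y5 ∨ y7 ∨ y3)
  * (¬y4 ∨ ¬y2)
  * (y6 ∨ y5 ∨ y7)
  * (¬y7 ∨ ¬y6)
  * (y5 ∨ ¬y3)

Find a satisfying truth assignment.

y1 = True, y2 = False, y3 = True, y4 = True, y5 = True, y6 = False, y7 = False

Check each clause:
  1. (¬y7 ∨ y6 ∨ ¬y4) — ¬y7 is true.
  2. (y4 ∨ ¬y2 ∨ y1) — y1 is true.
  3. (¬y2 ∨ y4 ∨ ¬y3) — y4 is true.
  4. (y7 ∨ ¬y3 ∨ y4) — y4 is true.
  5. (y4 ∨ y2) — y4 is true.
  6. (y3 ∨ y5) — y3 is true.
  7. (y4 ∨ ¬y2) — y4 is true.
  8. (¬y2 ∨ y3 ∨ y4) — y3 is true.
  9. (¬y5 ∨ ¬y4 ∨ ¬y6) — ¬y6 is true.
  10. (y4 ∨ y7 ∨ ¬y1) — y4 is true.
  11. (¬y7 ∨ y1) — ¬y7 is true.
  12. (¬y6 ∨ y1 ∨ ¬y7) — y1 is true.
  13. (¬y7 ∨ ¬y2) — ¬y7 is true.
  14. (¬y5 ∨ y1) — y1 is true.
  15. (y3 ∨ y7 ∨ y5) — y3 is true.
  16. (¬y2 ∨ ¬y4) — ¬y2 is true.
  17. (y7 ∨ y5 ∨ y6) — y5 is true.
  18. (¬y6 ∨ ¬y7) — ¬y7 is true.
  19. (y5 ∨ ¬y3) — y5 is true.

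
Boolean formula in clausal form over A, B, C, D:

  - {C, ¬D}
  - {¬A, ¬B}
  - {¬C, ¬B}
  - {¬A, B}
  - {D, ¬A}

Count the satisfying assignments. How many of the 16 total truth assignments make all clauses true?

4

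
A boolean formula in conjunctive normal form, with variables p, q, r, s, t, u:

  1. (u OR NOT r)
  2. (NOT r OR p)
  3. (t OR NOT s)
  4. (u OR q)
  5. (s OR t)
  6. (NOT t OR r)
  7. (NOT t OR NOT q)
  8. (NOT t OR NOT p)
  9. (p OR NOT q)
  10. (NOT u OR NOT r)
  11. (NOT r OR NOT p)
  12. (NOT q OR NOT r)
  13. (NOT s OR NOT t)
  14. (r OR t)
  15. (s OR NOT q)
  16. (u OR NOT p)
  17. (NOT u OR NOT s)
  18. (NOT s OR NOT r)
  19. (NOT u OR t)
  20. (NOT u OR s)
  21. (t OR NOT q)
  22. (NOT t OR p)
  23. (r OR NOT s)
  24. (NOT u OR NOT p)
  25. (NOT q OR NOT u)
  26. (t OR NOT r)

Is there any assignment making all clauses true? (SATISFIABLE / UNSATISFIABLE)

UNSATISFIABLE

t = True:
  propagation gives r=True, u=True; an empty clause results — contradiction.
t = False:
  propagation gives s=False; an empty clause results — contradiction.
Every branch closes, so no satisfying assignment exists.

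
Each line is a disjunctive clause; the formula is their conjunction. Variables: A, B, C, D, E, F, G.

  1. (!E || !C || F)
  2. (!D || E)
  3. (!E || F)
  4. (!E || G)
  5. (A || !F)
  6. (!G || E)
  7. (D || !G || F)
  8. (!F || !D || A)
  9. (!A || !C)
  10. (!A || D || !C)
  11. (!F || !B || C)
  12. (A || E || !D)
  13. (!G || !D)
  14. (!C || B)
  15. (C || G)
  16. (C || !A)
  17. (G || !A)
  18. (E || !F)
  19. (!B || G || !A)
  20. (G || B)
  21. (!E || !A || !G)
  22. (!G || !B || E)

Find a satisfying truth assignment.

A=F, B=T, C=T, D=F, E=F, F=F, G=F

Check each clause:
  1. (F || !E || !C) — !E is true.
  2. (!D || E) — !D is true.
  3. (!E || F) — !E is true.
  4. (G || !E) — !E is true.
  5. (!F || A) — !F is true.
  6. (E || !G) — !G is true.
  7. (F || D || !G) — !G is true.
  8. (!D || !F || A) — !F is true.
  9. (!A || !C) — !A is true.
  10. (!C || D || !A) — !A is true.
  11. (C || !B || !F) — !F is true.
  12. (E || A || !D) — !D is true.
  13. (!G || !D) — !G is true.
  14. (B || !C) — B is true.
  15. (C || G) — C is true.
  16. (!A || C) — C is true.
  17. (!A || G) — !A is true.
  18. (E || !F) — !F is true.
  19. (!A || !B || G) — !A is true.
  20. (B || G) — B is true.
  21. (!E || !G || !A) — !G is true.
  22. (E || !B || !G) — !G is true.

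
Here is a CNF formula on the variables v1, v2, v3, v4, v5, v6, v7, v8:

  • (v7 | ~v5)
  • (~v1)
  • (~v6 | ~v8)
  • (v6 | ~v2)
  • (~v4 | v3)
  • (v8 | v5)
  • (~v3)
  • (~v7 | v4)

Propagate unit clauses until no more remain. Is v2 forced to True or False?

Unit clause (~v1) sets v1 = False.
(~v3) stands alone — v3 = False.
From (~v4 | v3) and v3 = False: v4 = False.
(v4 | ~v7): since v4 = False, the clause reduces to (~v7). v7 = False.
(~v5 | v7): since v7 = False, the clause reduces to (~v5). v5 = False.
(v8 | v5): since v5 = False, the clause reduces to (v8). v8 = True.
(~v6 | ~v8): since v8 = True, the clause reduces to (~v6). v6 = False.
(v6 | ~v2) with v6 = False leaves only ~v2, so v2 = False.

False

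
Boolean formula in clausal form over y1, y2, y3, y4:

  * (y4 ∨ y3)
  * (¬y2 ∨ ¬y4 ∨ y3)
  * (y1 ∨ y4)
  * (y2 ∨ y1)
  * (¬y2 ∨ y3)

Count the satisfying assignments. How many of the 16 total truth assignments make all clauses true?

Satisfying assignments:
  y1=0 y2=1 y3=1 y4=1
  y1=1 y2=0 y3=0 y4=1
  y1=1 y2=0 y3=1 y4=0
  y1=1 y2=0 y3=1 y4=1
  y1=1 y2=1 y3=1 y4=0
  y1=1 y2=1 y3=1 y4=1
Count: 6.

6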